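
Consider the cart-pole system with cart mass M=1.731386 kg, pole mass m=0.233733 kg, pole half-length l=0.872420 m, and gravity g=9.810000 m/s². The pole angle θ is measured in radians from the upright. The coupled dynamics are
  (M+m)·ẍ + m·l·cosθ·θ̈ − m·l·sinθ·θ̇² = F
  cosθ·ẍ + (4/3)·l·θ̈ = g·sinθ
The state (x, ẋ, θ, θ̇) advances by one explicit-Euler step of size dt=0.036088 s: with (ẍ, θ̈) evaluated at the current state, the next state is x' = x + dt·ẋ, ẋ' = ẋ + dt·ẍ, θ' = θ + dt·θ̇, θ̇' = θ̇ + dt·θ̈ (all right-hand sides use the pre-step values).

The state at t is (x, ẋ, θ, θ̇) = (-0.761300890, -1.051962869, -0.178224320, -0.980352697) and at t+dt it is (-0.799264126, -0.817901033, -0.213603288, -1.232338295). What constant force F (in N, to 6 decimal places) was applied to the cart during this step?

ẍ = (ẋ'−ẋ)/dt = (-0.817901033−-1.051962869)/0.036088 = 6.485863
θ̈ = (θ̇'−θ̇)/dt = (-1.232338295−-0.980352697)/0.036088 = -6.982532
sinθ=-0.177282, cosθ=0.984160
F = (M+m)·ẍ + m·l·cosθ·θ̈ − m·l·sinθ·θ̇² = 12.745493 + -1.401278 − -0.034744 = 11.378959

F = 11.378959 N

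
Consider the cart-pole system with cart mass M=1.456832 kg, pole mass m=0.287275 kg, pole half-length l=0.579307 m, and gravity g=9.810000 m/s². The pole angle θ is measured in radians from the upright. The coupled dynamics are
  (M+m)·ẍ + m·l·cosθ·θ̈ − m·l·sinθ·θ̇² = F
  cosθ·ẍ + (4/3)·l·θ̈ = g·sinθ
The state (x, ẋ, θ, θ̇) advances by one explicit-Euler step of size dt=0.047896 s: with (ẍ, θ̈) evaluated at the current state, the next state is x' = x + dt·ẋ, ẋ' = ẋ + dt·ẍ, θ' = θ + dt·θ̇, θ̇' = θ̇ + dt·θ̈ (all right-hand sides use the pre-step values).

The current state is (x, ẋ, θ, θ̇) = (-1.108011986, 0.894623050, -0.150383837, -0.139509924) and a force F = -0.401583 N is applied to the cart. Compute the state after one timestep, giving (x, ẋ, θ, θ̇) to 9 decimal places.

sinθ=-0.149817648, cosθ=0.988713645
temp = (F + m·l·θ̇²·sinθ)/(M+m) = (-0.401583 + -0.000485266)/1.744107 = -0.230529587
θ̈ = (g·sinθ − cosθ·temp)/(l·(4/3 − m·cos²θ/(M+m))) = -1.828485127
ẍ = temp − m·l·θ̈·cosθ/(M+m) = -0.058027066
Euler: x'=-1.108011986+0.047896·0.894623050=-1.065163120, ẋ'=0.894623050+0.047896·-0.058027066=0.891843786
       θ'=-0.150383837+0.047896·-0.139509924=-0.157065804, θ̇'=-0.139509924+0.047896·-1.828485127=-0.227087048

(-1.065163120, 0.891843786, -0.157065804, -0.227087048)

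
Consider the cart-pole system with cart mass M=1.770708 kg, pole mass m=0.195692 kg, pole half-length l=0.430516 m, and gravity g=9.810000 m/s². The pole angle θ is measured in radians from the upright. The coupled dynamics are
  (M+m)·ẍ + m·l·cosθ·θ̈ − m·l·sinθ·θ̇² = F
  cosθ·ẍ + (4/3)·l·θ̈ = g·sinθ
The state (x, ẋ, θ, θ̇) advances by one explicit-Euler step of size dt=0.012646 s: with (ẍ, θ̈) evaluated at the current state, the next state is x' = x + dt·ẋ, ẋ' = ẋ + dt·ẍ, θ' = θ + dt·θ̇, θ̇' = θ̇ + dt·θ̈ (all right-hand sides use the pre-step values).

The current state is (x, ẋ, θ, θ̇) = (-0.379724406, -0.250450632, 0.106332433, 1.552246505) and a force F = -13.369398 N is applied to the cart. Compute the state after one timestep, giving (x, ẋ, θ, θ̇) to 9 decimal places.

(-0.382891605, -0.344185851, 0.125962142, 1.737557163)

sinθ=0.106132170, cosθ=0.994352031
temp = (F + m·l·θ̇²·sinθ)/(M+m) = (-13.369398 + 0.021544221)/1.966400 = -6.787964696
θ̈ = (g·sinθ − cosθ·temp)/(l·(4/3 − m·cos²θ/(M+m))) = 14.653697489
ẍ = temp − m·l·θ̈·cosθ/(M+m) = -7.412242494
Euler: x'=-0.379724406+0.012646·-0.250450632=-0.382891605, ẋ'=-0.250450632+0.012646·-7.412242494=-0.344185851
       θ'=0.106332433+0.012646·1.552246505=0.125962142, θ̇'=1.552246505+0.012646·14.653697489=1.737557163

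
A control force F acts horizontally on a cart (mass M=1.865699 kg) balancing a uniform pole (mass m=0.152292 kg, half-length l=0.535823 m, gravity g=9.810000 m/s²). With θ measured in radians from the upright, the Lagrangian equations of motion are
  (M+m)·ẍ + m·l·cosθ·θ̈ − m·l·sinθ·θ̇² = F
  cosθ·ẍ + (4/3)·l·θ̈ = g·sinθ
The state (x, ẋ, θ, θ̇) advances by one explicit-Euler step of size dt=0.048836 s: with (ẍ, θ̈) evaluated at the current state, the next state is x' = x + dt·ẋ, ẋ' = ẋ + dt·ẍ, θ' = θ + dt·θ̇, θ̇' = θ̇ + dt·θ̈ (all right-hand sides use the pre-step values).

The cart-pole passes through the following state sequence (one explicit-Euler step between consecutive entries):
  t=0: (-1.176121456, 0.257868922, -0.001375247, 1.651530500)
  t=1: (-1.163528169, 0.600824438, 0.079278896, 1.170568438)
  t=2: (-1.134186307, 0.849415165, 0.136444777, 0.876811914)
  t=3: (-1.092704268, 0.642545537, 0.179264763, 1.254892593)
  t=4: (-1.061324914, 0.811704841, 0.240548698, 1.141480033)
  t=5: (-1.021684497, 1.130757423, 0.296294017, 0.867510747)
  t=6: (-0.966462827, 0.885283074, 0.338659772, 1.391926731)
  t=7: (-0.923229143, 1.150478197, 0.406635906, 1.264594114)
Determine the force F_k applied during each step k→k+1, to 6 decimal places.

step 0→1:
  ẍ = (ẋ'−ẋ)/dt = (0.600824438−0.257868922)/0.048836 = 7.022596
  θ̈ = (θ̇'−θ̇)/dt = (1.170568438−1.651530500)/0.048836 = -9.848515
  sinθ=-0.001375, cosθ=0.999999
  F = (M+m)·ẍ + m·l·cosθ·θ̈ − m·l·sinθ·θ̇² = 14.171536 + -0.803653 − -0.000306 = 13.368189
step 1→2:
  ẍ = (ẋ'−ẋ)/dt = (0.849415165−0.600824438)/0.048836 = 5.090317
  θ̈ = (θ̇'−θ̇)/dt = (0.876811914−1.170568438)/0.048836 = -6.015163
  sinθ=0.079196, cosθ=0.996859
  F = (M+m)·ẍ + m·l·cosθ·θ̈ − m·l·sinθ·θ̇² = 10.272214 + -0.489305 − 0.008855 = 9.774054
step 2→3:
  ẍ = (ẋ'−ẋ)/dt = (0.642545537−0.849415165)/0.048836 = -4.236007
  θ̈ = (θ̇'−θ̇)/dt = (1.254892593−0.876811914)/0.048836 = 7.741844
  sinθ=0.136022, cosθ=0.990706
  F = (M+m)·ẍ + m·l·cosθ·θ̈ − m·l·sinθ·θ̇² = -8.548224 + 0.625875 − 0.008533 = -7.930882
step 3→4:
  ẍ = (ẋ'−ẋ)/dt = (0.811704841−0.642545537)/0.048836 = 3.463824
  θ̈ = (θ̇'−θ̇)/dt = (1.141480033−1.254892593)/0.048836 = -2.322315
  sinθ=0.178306, cosθ=0.983975
  F = (M+m)·ẍ + m·l·cosθ·θ̈ − m·l·sinθ·θ̇² = 6.989965 + -0.186468 − 0.022913 = 6.780585
step 4→5:
  ẍ = (ẋ'−ẋ)/dt = (1.130757423−0.811704841)/0.048836 = 6.533143
  θ̈ = (θ̇'−θ̇)/dt = (0.867510747−1.141480033)/0.048836 = -5.609986
  sinθ=0.238236, cosθ=0.971207
  F = (M+m)·ẍ + m·l·cosθ·θ̈ − m·l·sinθ·θ̇² = 13.183824 + -0.444603 − 0.025330 = 12.713891
step 5→6:
  ẍ = (ẋ'−ẋ)/dt = (0.885283074−1.130757423)/0.048836 = -5.026504
  θ̈ = (θ̇'−θ̇)/dt = (1.391926731−0.867510747)/0.048836 = 10.738307
  sinθ=0.291978, cosθ=0.956425
  F = (M+m)·ẍ + m·l·cosθ·θ̈ − m·l·sinθ·θ̇² = -10.143440 + 0.838080 − 0.017931 = -9.323291
step 6→7:
  ẍ = (ẋ'−ẋ)/dt = (1.150478197−0.885283074)/0.048836 = 5.430320
  θ̈ = (θ̇'−θ̇)/dt = (1.264594114−1.391926731)/0.048836 = -2.607351
  sinθ=0.332223, cosθ=0.943201
  F = (M+m)·ẍ + m·l·cosθ·θ̈ − m·l·sinθ·θ̇² = 10.958338 + -0.200679 − 0.052524 = 10.705134

F_0 = 13.368189 N
F_1 = 9.774054 N
F_2 = -7.930882 N
F_3 = 6.780585 N
F_4 = 12.713891 N
F_5 = -9.323291 N
F_6 = 10.705134 N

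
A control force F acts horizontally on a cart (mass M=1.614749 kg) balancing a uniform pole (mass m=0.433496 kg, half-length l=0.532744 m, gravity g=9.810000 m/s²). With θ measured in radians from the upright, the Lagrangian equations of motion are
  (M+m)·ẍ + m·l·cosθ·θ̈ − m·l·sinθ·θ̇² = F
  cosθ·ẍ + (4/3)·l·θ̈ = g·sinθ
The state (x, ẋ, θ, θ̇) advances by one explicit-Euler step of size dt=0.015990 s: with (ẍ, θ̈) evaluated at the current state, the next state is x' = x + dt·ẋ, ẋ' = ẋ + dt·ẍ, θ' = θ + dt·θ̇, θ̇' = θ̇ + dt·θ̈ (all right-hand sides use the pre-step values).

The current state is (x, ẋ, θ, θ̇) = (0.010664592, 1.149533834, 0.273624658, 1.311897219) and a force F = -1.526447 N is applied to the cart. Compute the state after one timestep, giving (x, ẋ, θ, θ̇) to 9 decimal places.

sinθ=0.270223017, cosθ=0.962797757
temp = (F + m·l·θ̇²·sinθ)/(M+m) = (-1.526447 + 0.107405278)/2.048245 = -0.692808586
θ̈ = (g·sinθ − cosθ·temp)/(l·(4/3 − m·cos²θ/(M+m))) = 5.476862409
ẍ = temp − m·l·θ̈·cosθ/(M+m) = -1.287358963
Euler: x'=0.010664592+0.015990·1.149533834=0.029045638, ẋ'=1.149533834+0.015990·-1.287358963=1.128948964
       θ'=0.273624658+0.015990·1.311897219=0.294601895, θ̇'=1.311897219+0.015990·5.476862409=1.399472249

(0.029045638, 1.128948964, 0.294601895, 1.399472249)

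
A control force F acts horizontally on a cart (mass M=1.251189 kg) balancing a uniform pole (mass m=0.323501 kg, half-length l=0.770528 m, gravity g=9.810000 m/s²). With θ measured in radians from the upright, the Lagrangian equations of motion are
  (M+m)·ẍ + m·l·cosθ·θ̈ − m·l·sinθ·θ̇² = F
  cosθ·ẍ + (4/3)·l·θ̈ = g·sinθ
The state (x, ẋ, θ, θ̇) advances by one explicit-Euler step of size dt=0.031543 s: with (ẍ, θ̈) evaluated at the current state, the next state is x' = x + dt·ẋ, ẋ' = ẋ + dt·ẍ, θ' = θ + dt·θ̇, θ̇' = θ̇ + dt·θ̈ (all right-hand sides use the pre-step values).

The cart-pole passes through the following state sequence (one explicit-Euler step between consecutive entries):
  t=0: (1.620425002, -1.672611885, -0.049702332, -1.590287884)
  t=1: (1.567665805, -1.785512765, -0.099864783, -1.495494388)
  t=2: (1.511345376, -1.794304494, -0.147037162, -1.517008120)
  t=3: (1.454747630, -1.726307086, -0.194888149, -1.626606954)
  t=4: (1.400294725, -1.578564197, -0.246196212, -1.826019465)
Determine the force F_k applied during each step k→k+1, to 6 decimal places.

F_0 = -4.856745 N
F_1 = -0.552484 N
F_2 = 2.621858 N
F_3 = 5.957330 N

step 0→1:
  ẍ = (ẋ'−ẋ)/dt = (-1.785512765−-1.672611885)/0.031543 = -3.579269
  θ̈ = (θ̇'−θ̇)/dt = (-1.495494388−-1.590287884)/0.031543 = 3.005215
  sinθ=-0.049682, cosθ=0.998765
  F = (M+m)·ẍ + m·l·cosθ·θ̈ − m·l·sinθ·θ̇² = -5.636239 + 0.748175 − -0.031319 = -4.856745
step 1→2:
  ẍ = (ẋ'−ẋ)/dt = (-1.794304494−-1.785512765)/0.031543 = -0.278722
  θ̈ = (θ̇'−θ̇)/dt = (-1.517008120−-1.495494388)/0.031543 = -0.682045
  sinθ=-0.099699, cosθ=0.995018
  F = (M+m)·ẍ + m·l·cosθ·θ̈ − m·l·sinθ·θ̇² = -0.438901 + -0.169164 − -0.055581 = -0.552484
step 2→3:
  ẍ = (ẋ'−ẋ)/dt = (-1.726307086−-1.794304494)/0.031543 = 2.155705
  θ̈ = (θ̇'−θ̇)/dt = (-1.626606954−-1.517008120)/0.031543 = -3.474585
  sinθ=-0.146508, cosθ=0.989209
  F = (M+m)·ẍ + m·l·cosθ·θ̈ − m·l·sinθ·θ̇² = 3.394567 + -0.856752 − -0.084043 = 2.621858
step 3→4:
  ẍ = (ẋ'−ẋ)/dt = (-1.578564197−-1.726307086)/0.031543 = 4.683857
  θ̈ = (θ̇'−θ̇)/dt = (-1.826019465−-1.626606954)/0.031543 = -6.321926
  sinθ=-0.193657, cosθ=0.981069
  F = (M+m)·ẍ + m·l·cosθ·θ̈ − m·l·sinθ·θ̇² = 7.375622 + -1.546013 − -0.127721 = 5.957330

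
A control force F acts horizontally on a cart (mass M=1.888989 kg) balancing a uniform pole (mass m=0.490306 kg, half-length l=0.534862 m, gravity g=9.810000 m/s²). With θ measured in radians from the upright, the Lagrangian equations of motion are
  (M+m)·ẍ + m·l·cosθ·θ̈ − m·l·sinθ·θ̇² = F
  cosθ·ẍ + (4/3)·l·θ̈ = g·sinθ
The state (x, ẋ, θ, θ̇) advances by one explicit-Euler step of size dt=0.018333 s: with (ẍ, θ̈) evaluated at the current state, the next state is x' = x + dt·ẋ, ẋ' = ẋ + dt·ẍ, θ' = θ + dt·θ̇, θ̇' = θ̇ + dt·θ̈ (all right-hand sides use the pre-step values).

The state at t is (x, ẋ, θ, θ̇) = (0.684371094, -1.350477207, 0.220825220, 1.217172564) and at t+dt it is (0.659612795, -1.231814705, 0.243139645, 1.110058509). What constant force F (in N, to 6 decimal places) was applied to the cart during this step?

F = 13.820152 N

ẍ = (ẋ'−ẋ)/dt = (-1.231814705−-1.350477207)/0.018333 = 6.472618
θ̈ = (θ̇'−θ̇)/dt = (1.110058509−1.217172564)/0.018333 = -5.842691
sinθ=0.219035, cosθ=0.975717
F = (M+m)·ẍ + m·l·cosθ·θ̈ − m·l·sinθ·θ̇² = 15.400267 + -1.495016 − 0.085099 = 13.820152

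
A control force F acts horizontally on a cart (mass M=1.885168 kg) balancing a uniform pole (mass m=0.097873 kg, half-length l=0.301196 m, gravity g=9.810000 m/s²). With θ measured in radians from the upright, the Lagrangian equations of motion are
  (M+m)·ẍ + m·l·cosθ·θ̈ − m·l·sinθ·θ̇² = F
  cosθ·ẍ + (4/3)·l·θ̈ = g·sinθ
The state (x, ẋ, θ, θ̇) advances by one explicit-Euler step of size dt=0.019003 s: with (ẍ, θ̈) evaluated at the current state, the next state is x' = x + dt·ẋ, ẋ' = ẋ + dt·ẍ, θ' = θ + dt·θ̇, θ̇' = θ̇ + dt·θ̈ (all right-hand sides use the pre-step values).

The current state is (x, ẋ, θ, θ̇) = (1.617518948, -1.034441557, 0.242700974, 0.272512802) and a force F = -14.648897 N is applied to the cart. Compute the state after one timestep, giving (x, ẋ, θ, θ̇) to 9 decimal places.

(1.597861455, -1.181554151, 0.247879535, 0.739656421)

sinθ=0.240325315, cosθ=0.970692404
temp = (F + m·l·θ̇²·sinθ)/(M+m) = (-14.648897 + 0.000526121)/1.983041 = -7.386821997
θ̈ = (g·sinθ − cosθ·temp)/(l·(4/3 − m·cos²θ/(M+m))) = 24.582624789
ẍ = temp − m·l·θ̈·cosθ/(M+m) = -7.741545766
Euler: x'=1.617518948+0.019003·-1.034441557=1.597861455, ẋ'=-1.034441557+0.019003·-7.741545766=-1.181554151
       θ'=0.242700974+0.019003·0.272512802=0.247879535, θ̇'=0.272512802+0.019003·24.582624789=0.739656421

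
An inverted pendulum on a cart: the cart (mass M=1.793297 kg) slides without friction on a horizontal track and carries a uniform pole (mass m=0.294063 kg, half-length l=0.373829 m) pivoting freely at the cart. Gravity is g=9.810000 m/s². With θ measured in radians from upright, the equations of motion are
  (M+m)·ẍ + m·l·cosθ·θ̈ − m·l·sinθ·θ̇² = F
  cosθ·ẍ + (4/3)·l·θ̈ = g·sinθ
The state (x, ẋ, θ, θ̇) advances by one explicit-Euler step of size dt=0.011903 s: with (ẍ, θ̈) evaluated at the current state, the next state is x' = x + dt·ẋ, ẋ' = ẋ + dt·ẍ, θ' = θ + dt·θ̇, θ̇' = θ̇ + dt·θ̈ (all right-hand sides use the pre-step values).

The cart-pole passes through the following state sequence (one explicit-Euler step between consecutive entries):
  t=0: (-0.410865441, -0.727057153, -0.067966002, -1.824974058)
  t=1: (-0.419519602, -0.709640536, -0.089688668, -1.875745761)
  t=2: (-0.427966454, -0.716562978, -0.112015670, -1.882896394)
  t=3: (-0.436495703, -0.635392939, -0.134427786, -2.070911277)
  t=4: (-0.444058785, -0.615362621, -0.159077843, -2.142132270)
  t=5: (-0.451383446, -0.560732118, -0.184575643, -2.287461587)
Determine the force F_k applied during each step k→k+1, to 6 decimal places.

F_0 = 2.611300 N
F_1 = -1.245079 N
F_2 = 12.552368 N
F_3 = 2.923964 N
F_4 = 8.334909 N

step 0→1:
  ẍ = (ẋ'−ẋ)/dt = (-0.709640536−-0.727057153)/0.011903 = 1.463212
  θ̈ = (θ̇'−θ̇)/dt = (-1.875745761−-1.824974058)/0.011903 = -4.265454
  sinθ=-0.067914, cosθ=0.997691
  F = (M+m)·ẍ + m·l·cosθ·θ̈ − m·l·sinθ·θ̇² = 3.054251 + -0.467816 − -0.024865 = 2.611300
step 1→2:
  ẍ = (ẋ'−ẋ)/dt = (-0.716562978−-0.709640536)/0.011903 = -0.581571
  θ̈ = (θ̇'−θ̇)/dt = (-1.882896394−-1.875745761)/0.011903 = -0.600742
  sinθ=-0.089568, cosθ=0.995981
  F = (M+m)·ẍ + m·l·cosθ·θ̈ − m·l·sinθ·θ̇² = -1.213948 + -0.065774 − -0.034643 = -1.245079
step 2→3:
  ẍ = (ẋ'−ẋ)/dt = (-0.635392939−-0.716562978)/0.011903 = 6.819292
  θ̈ = (θ̇'−θ̇)/dt = (-2.070911277−-1.882896394)/0.011903 = -15.795588
  sinθ=-0.111782, cosθ=0.993733
  F = (M+m)·ẍ + m·l·cosθ·θ̈ − m·l·sinθ·θ̇² = 14.234318 + -1.725515 − -0.043565 = 12.552368
step 3→4:
  ẍ = (ẋ'−ẋ)/dt = (-0.615362621−-0.635392939)/0.011903 = 1.682796
  θ̈ = (θ̇'−θ̇)/dt = (-2.142132270−-2.070911277)/0.011903 = -5.983449
  sinθ=-0.134023, cosθ=0.990978
  F = (M+m)·ẍ + m·l·cosθ·θ̈ − m·l·sinθ·θ̇² = 3.512601 + -0.651822 − -0.063185 = 2.923964
step 4→5:
  ẍ = (ẋ'−ẋ)/dt = (-0.560732118−-0.615362621)/0.011903 = 4.589641
  θ̈ = (θ̇'−θ̇)/dt = (-2.287461587−-2.142132270)/0.011903 = -12.209470
  sinθ=-0.158408, cosθ=0.987374
  F = (M+m)·ẍ + m·l·cosθ·θ̈ − m·l·sinθ·θ̇² = 9.580234 + -1.325232 − -0.079907 = 8.334909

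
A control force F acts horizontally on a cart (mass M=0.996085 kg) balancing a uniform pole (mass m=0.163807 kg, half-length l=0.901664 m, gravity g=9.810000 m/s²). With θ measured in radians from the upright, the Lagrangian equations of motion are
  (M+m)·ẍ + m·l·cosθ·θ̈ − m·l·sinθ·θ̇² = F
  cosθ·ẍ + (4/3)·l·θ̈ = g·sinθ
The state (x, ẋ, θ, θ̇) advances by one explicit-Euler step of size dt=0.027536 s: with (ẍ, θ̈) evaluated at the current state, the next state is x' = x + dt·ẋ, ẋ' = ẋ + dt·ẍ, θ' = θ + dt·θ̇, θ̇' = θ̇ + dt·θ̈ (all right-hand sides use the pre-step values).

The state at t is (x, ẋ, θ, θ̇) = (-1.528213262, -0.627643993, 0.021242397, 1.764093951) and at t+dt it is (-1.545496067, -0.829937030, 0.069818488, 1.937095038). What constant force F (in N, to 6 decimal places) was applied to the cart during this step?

F = -7.603160 N

ẍ = (ẋ'−ẋ)/dt = (-0.829937030−-0.627643993)/0.027536 = -7.346493
θ̈ = (θ̇'−θ̇)/dt = (1.937095038−1.764093951)/0.027536 = 6.282724
sinθ=0.021241, cosθ=0.999774
F = (M+m)·ẍ + m·l·cosθ·θ̈ − m·l·sinθ·θ̇² = -8.521139 + 0.927742 − 0.009763 = -7.603160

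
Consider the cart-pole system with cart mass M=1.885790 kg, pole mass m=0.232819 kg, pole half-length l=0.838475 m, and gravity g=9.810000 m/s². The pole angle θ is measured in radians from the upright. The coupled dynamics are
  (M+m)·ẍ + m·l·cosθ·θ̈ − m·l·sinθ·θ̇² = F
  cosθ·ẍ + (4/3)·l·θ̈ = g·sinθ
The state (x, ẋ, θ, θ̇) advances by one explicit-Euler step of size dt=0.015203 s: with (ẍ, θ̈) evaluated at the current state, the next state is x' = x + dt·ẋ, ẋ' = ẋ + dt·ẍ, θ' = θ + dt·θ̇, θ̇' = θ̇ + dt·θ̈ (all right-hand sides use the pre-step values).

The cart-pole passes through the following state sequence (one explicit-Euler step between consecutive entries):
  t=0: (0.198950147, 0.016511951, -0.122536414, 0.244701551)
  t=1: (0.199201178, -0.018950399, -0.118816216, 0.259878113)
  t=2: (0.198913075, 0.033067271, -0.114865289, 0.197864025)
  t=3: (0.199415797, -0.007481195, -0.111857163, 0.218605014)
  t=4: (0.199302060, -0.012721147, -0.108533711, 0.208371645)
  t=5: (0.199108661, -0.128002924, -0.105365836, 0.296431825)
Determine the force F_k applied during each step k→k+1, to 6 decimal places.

F_0 = -4.747003 N
F_1 = 6.459795 N
F_2 = -5.385174 N
F_3 = -0.859750 N
F_4 = -14.940059 N

step 0→1:
  ẍ = (ẋ'−ẋ)/dt = (-0.018950399−0.016511951)/0.015203 = -2.332589
  θ̈ = (θ̇'−θ̇)/dt = (0.259878113−0.244701551)/0.015203 = 0.998261
  sinθ=-0.122230, cosθ=0.992502
  F = (M+m)·ẍ + m·l·cosθ·θ̈ − m·l·sinθ·θ̇² = -4.941844 + 0.193412 − -0.001429 = -4.747003
step 1→2:
  ẍ = (ẋ'−ẋ)/dt = (0.033067271−-0.018950399)/0.015203 = 3.421540
  θ̈ = (θ̇'−θ̇)/dt = (0.197864025−0.259878113)/0.015203 = -4.079069
  sinθ=-0.118537, cosθ=0.992950
  F = (M+m)·ẍ + m·l·cosθ·θ̈ − m·l·sinθ·θ̇² = 7.248905 + -0.790673 − -0.001563 = 6.459795
step 2→3:
  ẍ = (ẋ'−ẋ)/dt = (-0.007481195−0.033067271)/0.015203 = -2.667136
  θ̈ = (θ̇'−θ̇)/dt = (0.218605014−0.197864025)/0.015203 = 1.364269
  sinθ=-0.114613, cosθ=0.993410
  F = (M+m)·ẍ + m·l·cosθ·θ̈ − m·l·sinθ·θ̇² = -5.650618 + 0.264568 − -0.000876 = -5.385174
step 3→4:
  ẍ = (ẋ'−ẋ)/dt = (-0.012721147−-0.007481195)/0.015203 = -0.344666
  θ̈ = (θ̇'−θ̇)/dt = (0.208371645−0.218605014)/0.015203 = -0.673115
  sinθ=-0.111624, cosθ=0.993751
  F = (M+m)·ẍ + m·l·cosθ·θ̈ − m·l·sinθ·θ̇² = -0.730212 + -0.130580 − -0.001041 = -0.859750
step 4→5:
  ẍ = (ẋ'−ẋ)/dt = (-0.128002924−-0.012721147)/0.015203 = -7.582831
  θ̈ = (θ̇'−θ̇)/dt = (0.296431825−0.208371645)/0.015203 = 5.792290
  sinθ=-0.108321, cosθ=0.994116
  F = (M+m)·ẍ + m·l·cosθ·θ̈ − m·l·sinθ·θ̇² = -16.065054 + 1.124077 − -0.000918 = -14.940059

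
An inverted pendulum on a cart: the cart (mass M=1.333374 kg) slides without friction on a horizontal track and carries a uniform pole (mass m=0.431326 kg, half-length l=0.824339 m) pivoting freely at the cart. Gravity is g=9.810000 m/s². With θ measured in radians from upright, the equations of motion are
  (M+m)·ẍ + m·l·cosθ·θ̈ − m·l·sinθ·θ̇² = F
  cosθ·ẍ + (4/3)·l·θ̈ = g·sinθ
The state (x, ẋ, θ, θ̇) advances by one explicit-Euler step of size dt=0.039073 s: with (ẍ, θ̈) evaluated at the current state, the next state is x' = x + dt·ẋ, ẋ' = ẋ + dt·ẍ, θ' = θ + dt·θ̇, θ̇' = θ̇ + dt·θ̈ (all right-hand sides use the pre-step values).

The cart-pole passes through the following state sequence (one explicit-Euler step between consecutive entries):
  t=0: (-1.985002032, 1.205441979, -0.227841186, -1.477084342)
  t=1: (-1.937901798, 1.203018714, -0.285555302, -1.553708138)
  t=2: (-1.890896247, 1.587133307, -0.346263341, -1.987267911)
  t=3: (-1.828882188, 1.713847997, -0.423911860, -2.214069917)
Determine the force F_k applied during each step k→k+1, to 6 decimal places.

step 0→1:
  ẍ = (ẋ'−ẋ)/dt = (1.203018714−1.205441979)/0.039073 = -0.062019
  θ̈ = (θ̇'−θ̇)/dt = (-1.553708138−-1.477084342)/0.039073 = -1.961042
  sinθ=-0.225875, cosθ=0.974156
  F = (M+m)·ẍ + m·l·cosθ·θ̈ − m·l·sinθ·θ̇² = -0.109445 + -0.679246 − -0.175223 = -0.613468
step 1→2:
  ẍ = (ẋ'−ẋ)/dt = (1.587133307−1.203018714)/0.039073 = 9.830691
  θ̈ = (θ̇'−θ̇)/dt = (-1.987267911−-1.553708138)/0.039073 = -11.096148
  sinθ=-0.281690, cosθ=0.959505
  F = (M+m)·ẍ + m·l·cosθ·θ̈ − m·l·sinθ·θ̇² = 17.348221 + -3.785569 − -0.241781 = 13.804433
step 2→3:
  ẍ = (ẋ'−ẋ)/dt = (1.713847997−1.587133307)/0.039073 = 3.243024
  θ̈ = (θ̇'−θ̇)/dt = (-2.214069917−-1.987267911)/0.039073 = -5.804571
  sinθ=-0.339385, cosθ=0.940647
  F = (M+m)·ẍ + m·l·cosθ·θ̈ − m·l·sinθ·θ̇² = 5.722965 + -1.941371 − -0.476560 = 4.258154

F_0 = -0.613468 N
F_1 = 13.804433 N
F_2 = 4.258154 N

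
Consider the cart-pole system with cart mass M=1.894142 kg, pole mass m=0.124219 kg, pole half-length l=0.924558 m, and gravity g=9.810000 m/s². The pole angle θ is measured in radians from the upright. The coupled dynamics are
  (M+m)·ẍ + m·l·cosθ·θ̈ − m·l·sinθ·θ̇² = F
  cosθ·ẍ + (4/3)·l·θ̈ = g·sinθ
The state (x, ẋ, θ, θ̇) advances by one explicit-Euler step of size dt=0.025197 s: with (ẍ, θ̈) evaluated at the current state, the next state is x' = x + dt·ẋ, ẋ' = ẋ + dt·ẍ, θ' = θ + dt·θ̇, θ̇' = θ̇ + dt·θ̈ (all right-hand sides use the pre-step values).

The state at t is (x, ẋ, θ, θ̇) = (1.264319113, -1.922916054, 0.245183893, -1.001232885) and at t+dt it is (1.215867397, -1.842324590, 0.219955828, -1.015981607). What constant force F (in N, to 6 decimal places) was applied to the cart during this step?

F = 6.362476 N

ẍ = (ẋ'−ẋ)/dt = (-1.842324590−-1.922916054)/0.025197 = 3.198455
θ̈ = (θ̇'−θ̇)/dt = (-1.015981607−-1.001232885)/0.025197 = -0.585336
sinθ=0.242735, cosθ=0.970093
F = (M+m)·ẍ + m·l·cosθ·θ̈ − m·l·sinθ·θ̇² = 6.455636 + -0.065214 − 0.027946 = 6.362476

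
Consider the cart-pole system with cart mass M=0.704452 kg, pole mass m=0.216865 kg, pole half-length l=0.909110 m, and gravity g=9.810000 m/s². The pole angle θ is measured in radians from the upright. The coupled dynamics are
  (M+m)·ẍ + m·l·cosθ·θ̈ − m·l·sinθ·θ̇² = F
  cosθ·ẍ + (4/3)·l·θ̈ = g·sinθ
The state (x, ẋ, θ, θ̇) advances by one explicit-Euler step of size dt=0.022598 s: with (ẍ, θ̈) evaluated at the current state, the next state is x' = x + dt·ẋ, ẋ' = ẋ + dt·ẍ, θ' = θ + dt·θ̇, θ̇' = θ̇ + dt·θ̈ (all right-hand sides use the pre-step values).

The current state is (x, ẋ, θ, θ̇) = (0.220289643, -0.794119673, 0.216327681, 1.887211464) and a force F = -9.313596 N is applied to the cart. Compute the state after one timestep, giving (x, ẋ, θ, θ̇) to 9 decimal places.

(0.202344127, -1.074245544, 0.258974886, 2.152179816)

sinθ=0.214644353, cosθ=0.976692276
temp = (F + m·l·θ̇²·sinθ)/(M+m) = (-9.313596 + 0.150718478)/0.921317 = -9.945412406
θ̈ = (g·sinθ − cosθ·temp)/(l·(4/3 − m·cos²θ/(M+m))) = 11.725300992
ẍ = temp − m·l·θ̈·cosθ/(M+m) = -12.396047057
Euler: x'=0.220289643+0.022598·-0.794119673=0.202344127, ẋ'=-0.794119673+0.022598·-12.396047057=-1.074245544
       θ'=0.216327681+0.022598·1.887211464=0.258974886, θ̇'=1.887211464+0.022598·11.725300992=2.152179816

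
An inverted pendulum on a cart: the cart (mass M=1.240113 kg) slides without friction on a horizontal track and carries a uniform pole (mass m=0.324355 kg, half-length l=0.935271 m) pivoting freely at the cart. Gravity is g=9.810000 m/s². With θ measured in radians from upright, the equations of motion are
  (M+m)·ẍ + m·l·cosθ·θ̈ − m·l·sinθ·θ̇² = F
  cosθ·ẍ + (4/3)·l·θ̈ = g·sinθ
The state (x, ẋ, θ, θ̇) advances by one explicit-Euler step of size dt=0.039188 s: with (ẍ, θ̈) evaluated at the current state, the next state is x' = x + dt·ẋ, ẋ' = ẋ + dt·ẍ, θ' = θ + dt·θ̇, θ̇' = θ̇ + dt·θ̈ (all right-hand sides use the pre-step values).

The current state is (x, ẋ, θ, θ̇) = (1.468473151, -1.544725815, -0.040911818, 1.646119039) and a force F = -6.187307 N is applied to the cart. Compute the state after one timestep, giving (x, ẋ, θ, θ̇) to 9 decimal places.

(1.407938436, -1.726295382, 0.023596295, 1.778990247)

sinθ=-0.040900406, cosθ=0.999163228
temp = (F + m·l·θ̇²·sinθ)/(M+m) = (-6.187307 + -0.033620809)/1.564468 = -3.976385461
θ̈ = (g·sinθ − cosθ·temp)/(l·(4/3 − m·cos²θ/(M+m))) = 3.390609564
ẍ = temp − m·l·θ̈·cosθ/(M+m) = -4.633295057
Euler: x'=1.468473151+0.039188·-1.544725815=1.407938436, ẋ'=-1.544725815+0.039188·-4.633295057=-1.726295382
       θ'=-0.040911818+0.039188·1.646119039=0.023596295, θ̇'=1.646119039+0.039188·3.390609564=1.778990247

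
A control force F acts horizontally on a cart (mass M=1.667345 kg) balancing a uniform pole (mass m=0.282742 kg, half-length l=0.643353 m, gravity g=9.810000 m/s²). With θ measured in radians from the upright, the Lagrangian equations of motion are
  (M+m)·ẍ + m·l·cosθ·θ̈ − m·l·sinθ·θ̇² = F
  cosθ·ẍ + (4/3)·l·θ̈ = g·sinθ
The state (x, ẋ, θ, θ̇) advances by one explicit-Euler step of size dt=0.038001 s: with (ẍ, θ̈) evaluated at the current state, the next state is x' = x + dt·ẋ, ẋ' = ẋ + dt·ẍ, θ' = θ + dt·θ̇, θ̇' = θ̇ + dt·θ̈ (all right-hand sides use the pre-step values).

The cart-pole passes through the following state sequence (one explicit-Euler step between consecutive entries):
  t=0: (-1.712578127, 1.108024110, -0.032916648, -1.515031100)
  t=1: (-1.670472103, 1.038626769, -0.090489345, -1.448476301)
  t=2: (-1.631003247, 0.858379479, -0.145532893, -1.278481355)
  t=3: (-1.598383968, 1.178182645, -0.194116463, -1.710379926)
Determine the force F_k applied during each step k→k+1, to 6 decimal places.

step 0→1:
  ẍ = (ẋ'−ẋ)/dt = (1.038626769−1.108024110)/0.038001 = -1.826198
  θ̈ = (θ̇'−θ̇)/dt = (-1.448476301−-1.515031100)/0.038001 = 1.751396
  sinθ=-0.032911, cosθ=0.999458
  F = (M+m)·ẍ + m·l·cosθ·θ̈ − m·l·sinθ·θ̇² = -3.561245 + 0.318411 − -0.013741 = -3.229092
step 1→2:
  ẍ = (ẋ'−ẋ)/dt = (0.858379479−1.038626769)/0.038001 = -4.743225
  θ̈ = (θ̇'−θ̇)/dt = (-1.278481355−-1.448476301)/0.038001 = 4.473433
  sinθ=-0.090366, cosθ=0.995909
  F = (M+m)·ẍ + m·l·cosθ·θ̈ − m·l·sinθ·θ̇² = -9.249701 + 0.810401 − -0.034488 = -8.404812
step 2→3:
  ẍ = (ẋ'−ẋ)/dt = (1.178182645−0.858379479)/0.038001 = 8.415651
  θ̈ = (θ̇'−θ̇)/dt = (-1.710379926−-1.278481355)/0.038001 = -11.365453
  sinθ=-0.145020, cosθ=0.989429
  F = (M+m)·ẍ + m·l·cosθ·θ̈ − m·l·sinθ·θ̇² = 16.411252 + -2.045554 − -0.043118 = 14.408816

F_0 = -3.229092 N
F_1 = -8.404812 N
F_2 = 14.408816 N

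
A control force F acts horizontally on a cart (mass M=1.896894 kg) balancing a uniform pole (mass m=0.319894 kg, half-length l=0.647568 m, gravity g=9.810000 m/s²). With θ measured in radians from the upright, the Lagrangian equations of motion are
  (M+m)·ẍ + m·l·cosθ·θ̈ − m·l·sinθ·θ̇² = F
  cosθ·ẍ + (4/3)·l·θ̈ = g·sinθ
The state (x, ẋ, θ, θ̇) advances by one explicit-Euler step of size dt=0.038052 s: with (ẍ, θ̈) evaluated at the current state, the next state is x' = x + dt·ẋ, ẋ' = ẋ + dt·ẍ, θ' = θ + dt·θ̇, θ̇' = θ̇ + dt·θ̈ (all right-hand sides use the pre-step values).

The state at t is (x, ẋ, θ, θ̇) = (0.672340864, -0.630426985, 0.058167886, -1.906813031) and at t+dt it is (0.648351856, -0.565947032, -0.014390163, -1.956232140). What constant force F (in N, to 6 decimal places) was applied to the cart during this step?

ẍ = (ẋ'−ẋ)/dt = (-0.565947032−-0.630426985)/0.038052 = 1.694522
θ̈ = (θ̇'−θ̇)/dt = (-1.956232140−-1.906813031)/0.038052 = -1.298726
sinθ=0.058135, cosθ=0.998309
F = (M+m)·ẍ + m·l·cosθ·θ̈ − m·l·sinθ·θ̇² = 3.756396 + -0.268580 − 0.043787 = 3.444029

F = 3.444029 N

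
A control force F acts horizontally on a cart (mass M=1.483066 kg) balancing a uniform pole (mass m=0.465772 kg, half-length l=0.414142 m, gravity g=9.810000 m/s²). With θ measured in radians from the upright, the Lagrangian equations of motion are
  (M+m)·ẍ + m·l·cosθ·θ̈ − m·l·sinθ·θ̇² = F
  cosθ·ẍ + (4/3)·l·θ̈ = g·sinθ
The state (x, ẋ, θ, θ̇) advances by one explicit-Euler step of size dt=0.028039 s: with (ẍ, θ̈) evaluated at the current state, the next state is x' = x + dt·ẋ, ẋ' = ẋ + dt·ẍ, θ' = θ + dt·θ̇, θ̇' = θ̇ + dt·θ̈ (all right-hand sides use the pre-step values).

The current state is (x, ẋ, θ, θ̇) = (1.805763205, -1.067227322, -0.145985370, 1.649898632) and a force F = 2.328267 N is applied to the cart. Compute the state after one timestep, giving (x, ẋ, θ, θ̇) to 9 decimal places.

sinθ=-0.145467389, cosθ=0.989363047
temp = (F + m·l·θ̇²·sinθ)/(M+m) = (2.328267 + -0.076384075)/1.948838 = 1.155500316
θ̈ = (g·sinθ − cosθ·temp)/(l·(4/3 − m·cos²θ/(M+m))) = -5.645117789
ẍ = temp − m·l·θ̈·cosθ/(M+m) = 1.708309957
Euler: x'=1.805763205+0.028039·-1.067227322=1.775839218, ẋ'=-1.067227322+0.028039·1.708309957=-1.019328019
       θ'=-0.145985370+0.028039·1.649898632=-0.099723862, θ̇'=1.649898632+0.028039·-5.645117789=1.491615174

(1.775839218, -1.019328019, -0.099723862, 1.491615174)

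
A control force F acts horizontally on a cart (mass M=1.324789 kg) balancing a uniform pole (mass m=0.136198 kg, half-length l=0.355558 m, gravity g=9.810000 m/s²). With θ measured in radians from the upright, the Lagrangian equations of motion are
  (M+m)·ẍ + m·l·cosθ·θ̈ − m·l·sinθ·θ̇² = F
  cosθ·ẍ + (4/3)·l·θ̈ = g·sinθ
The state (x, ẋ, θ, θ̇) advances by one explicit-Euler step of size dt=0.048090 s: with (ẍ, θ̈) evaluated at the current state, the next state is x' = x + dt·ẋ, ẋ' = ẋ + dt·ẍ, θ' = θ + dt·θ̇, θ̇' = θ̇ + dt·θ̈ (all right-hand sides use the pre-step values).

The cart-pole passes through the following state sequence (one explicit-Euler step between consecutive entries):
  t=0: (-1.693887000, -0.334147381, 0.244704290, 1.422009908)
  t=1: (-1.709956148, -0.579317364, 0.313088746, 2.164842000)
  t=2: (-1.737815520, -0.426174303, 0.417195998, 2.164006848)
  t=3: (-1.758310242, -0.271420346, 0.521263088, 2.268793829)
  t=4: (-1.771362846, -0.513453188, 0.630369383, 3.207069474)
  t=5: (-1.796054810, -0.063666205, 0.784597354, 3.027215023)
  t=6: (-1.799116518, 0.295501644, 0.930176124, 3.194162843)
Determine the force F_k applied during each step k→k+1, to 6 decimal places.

F_0 = -6.746311 N
F_1 = 4.581826 N
F_2 = 4.706046 N
F_3 = -6.657799 N
F_4 = 13.224755 N
F_5 = 10.717037 N

step 0→1:
  ẍ = (ẋ'−ẋ)/dt = (-0.579317364−-0.334147381)/0.048090 = -5.098149
  θ̈ = (θ̇'−θ̇)/dt = (2.164842000−1.422009908)/0.048090 = 15.446706
  sinθ=0.242269, cosθ=0.970209
  F = (M+m)·ẍ + m·l·cosθ·θ̈ − m·l·sinθ·θ̇² = -7.448329 + 0.725742 − 0.023724 = -6.746311
step 1→2:
  ẍ = (ẋ'−ẋ)/dt = (-0.426174303−-0.579317364)/0.048090 = 3.184509
  θ̈ = (θ̇'−θ̇)/dt = (2.164006848−2.164842000)/0.048090 = -0.017366
  sinθ=0.307999, cosθ=0.951387
  F = (M+m)·ẍ + m·l·cosθ·θ̈ − m·l·sinθ·θ̇² = 4.652527 + -0.000800 − 0.069901 = 4.581826
step 2→3:
  ẍ = (ẋ'−ẋ)/dt = (-0.271420346−-0.426174303)/0.048090 = 3.218007
  θ̈ = (θ̇'−θ̇)/dt = (2.268793829−2.164006848)/0.048090 = 2.178977
  sinθ=0.405199, cosθ=0.914229
  F = (M+m)·ẍ + m·l·cosθ·θ̈ − m·l·sinθ·θ̇² = 4.701466 + 0.096469 − 0.091890 = 4.706046
step 3→4:
  ẍ = (ẋ'−ẋ)/dt = (-0.513453188−-0.271420346)/0.048090 = -5.032914
  θ̈ = (θ̇'−θ̇)/dt = (3.207069474−2.268793829)/0.048090 = 19.510826
  sinθ=0.497976, cosθ=0.867191
  F = (M+m)·ẍ + m·l·cosθ·θ̈ − m·l·sinθ·θ̇² = -7.353022 + 0.819354 − 0.124131 = -6.657799
step 4→5:
  ẍ = (ẋ'−ẋ)/dt = (-0.063666205−-0.513453188)/0.048090 = 9.353025
  θ̈ = (θ̇'−θ̇)/dt = (3.027215023−3.207069474)/0.048090 = -3.739955
  sinθ=0.589443, cosθ=0.807810
  F = (M+m)·ẍ + m·l·cosθ·θ̈ − m·l·sinθ·θ̇² = 13.664648 + -0.146304 − 0.293589 = 13.224755
step 5→6:
  ẍ = (ẋ'−ẋ)/dt = (0.295501644−-0.063666205)/0.048090 = 7.468660
  θ̈ = (θ̇'−θ̇)/dt = (3.194162843−3.027215023)/0.048090 = 3.471570
  sinθ=0.706540, cosθ=0.707673
  F = (M+m)·ẍ + m·l·cosθ·θ̈ − m·l·sinθ·θ̇² = 10.911615 + 0.118971 − 0.313548 = 10.717037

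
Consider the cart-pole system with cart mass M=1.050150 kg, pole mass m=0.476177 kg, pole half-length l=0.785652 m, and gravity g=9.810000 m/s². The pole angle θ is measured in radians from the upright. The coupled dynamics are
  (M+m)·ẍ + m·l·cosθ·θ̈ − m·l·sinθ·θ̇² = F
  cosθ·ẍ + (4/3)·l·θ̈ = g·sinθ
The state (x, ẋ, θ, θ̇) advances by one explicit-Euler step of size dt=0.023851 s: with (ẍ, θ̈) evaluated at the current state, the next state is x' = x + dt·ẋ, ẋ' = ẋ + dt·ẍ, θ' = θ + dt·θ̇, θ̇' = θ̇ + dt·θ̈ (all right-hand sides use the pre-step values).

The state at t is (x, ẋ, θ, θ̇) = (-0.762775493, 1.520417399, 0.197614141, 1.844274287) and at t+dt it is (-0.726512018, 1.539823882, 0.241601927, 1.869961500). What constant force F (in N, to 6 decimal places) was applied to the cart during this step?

ẍ = (ẋ'−ẋ)/dt = (1.539823882−1.520417399)/0.023851 = 0.813655
θ̈ = (θ̇'−θ̇)/dt = (1.869961500−1.844274287)/0.023851 = 1.076987
sinθ=0.196330, cosθ=0.980538
F = (M+m)·ẍ + m·l·cosθ·θ̈ − m·l·sinθ·θ̇² = 1.241903 + 0.395069 − 0.249826 = 1.387147

F = 1.387147 N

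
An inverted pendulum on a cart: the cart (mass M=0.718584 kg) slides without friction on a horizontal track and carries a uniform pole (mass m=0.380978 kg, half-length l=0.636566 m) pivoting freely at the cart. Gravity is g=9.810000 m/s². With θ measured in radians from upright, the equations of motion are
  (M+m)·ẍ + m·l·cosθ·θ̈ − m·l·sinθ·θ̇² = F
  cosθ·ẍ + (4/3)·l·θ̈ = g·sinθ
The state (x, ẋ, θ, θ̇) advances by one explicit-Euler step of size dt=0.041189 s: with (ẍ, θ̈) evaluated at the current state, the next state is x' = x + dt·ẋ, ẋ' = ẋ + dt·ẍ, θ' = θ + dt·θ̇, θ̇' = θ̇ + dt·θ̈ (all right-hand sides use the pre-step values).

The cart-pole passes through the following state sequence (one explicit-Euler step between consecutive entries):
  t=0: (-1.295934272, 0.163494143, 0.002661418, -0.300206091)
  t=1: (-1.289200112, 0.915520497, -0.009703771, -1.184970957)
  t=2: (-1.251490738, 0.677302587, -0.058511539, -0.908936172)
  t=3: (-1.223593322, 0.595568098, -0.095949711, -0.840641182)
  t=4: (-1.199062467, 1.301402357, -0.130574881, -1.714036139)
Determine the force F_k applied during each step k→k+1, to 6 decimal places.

step 0→1:
  ẍ = (ẋ'−ẋ)/dt = (0.915520497−0.163494143)/0.041189 = 18.257942
  θ̈ = (θ̇'−θ̇)/dt = (-1.184970957−-0.300206091)/0.041189 = -21.480610
  sinθ=0.002661, cosθ=0.999996
  F = (M+m)·ẍ + m·l·cosθ·θ̈ − m·l·sinθ·θ̇² = 20.075739 + -5.209409 − 0.000058 = 14.866272
step 1→2:
  ẍ = (ẋ'−ẋ)/dt = (0.677302587−0.915520497)/0.041189 = -5.783532
  θ̈ = (θ̇'−θ̇)/dt = (-0.908936172−-1.184970957)/0.041189 = 6.701663
  sinθ=-0.009704, cosθ=0.999953
  F = (M+m)·ẍ + m·l·cosθ·θ̈ − m·l·sinθ·θ̇² = -6.359352 + 1.625195 − -0.003304 = -4.730853
step 2→3:
  ẍ = (ẋ'−ẋ)/dt = (0.595568098−0.677302587)/0.041189 = -1.984377
  θ̈ = (θ̇'−θ̇)/dt = (-0.840641182−-0.908936172)/0.041189 = 1.658088
  sinθ=-0.058478, cosθ=0.998289
  F = (M+m)·ẍ + m·l·cosθ·θ̈ − m·l·sinθ·θ̇² = -2.181945 + 0.401427 − -0.011717 = -1.768801
step 3→4:
  ẍ = (ẋ'−ẋ)/dt = (1.301402357−0.595568098)/0.041189 = 17.136475
  θ̈ = (θ̇'−θ̇)/dt = (-1.714036139−-0.840641182)/0.041189 = -21.204568
  sinθ=-0.095803, cosθ=0.995400
  F = (M+m)·ẍ + m·l·cosθ·θ̈ − m·l·sinθ·θ̇² = 18.842616 + -5.118828 − -0.016419 = 13.740207

F_0 = 14.866272 N
F_1 = -4.730853 N
F_2 = -1.768801 N
F_3 = 13.740207 N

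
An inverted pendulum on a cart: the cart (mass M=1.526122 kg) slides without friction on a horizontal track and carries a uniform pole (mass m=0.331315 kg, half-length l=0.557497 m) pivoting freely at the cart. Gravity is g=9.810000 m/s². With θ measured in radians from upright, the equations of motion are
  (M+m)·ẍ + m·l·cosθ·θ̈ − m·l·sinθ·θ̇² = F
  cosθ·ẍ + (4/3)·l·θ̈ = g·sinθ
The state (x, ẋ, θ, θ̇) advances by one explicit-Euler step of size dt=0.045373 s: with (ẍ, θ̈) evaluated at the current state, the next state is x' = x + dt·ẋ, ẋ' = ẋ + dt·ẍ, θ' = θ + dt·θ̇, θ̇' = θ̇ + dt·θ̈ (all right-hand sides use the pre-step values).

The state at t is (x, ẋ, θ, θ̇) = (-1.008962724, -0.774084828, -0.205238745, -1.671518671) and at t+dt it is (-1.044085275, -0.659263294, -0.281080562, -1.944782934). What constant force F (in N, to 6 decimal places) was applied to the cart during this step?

ẍ = (ẋ'−ẋ)/dt = (-0.659263294−-0.774084828)/0.045373 = 2.530614
θ̈ = (θ̇'−θ̇)/dt = (-1.944782934−-1.671518671)/0.045373 = -6.022618
sinθ=-0.203801, cosθ=0.979012
F = (M+m)·ẍ + m·l·cosθ·θ̈ − m·l·sinθ·θ̇² = 4.700455 + -1.089073 − -0.105175 = 3.716557

F = 3.716557 N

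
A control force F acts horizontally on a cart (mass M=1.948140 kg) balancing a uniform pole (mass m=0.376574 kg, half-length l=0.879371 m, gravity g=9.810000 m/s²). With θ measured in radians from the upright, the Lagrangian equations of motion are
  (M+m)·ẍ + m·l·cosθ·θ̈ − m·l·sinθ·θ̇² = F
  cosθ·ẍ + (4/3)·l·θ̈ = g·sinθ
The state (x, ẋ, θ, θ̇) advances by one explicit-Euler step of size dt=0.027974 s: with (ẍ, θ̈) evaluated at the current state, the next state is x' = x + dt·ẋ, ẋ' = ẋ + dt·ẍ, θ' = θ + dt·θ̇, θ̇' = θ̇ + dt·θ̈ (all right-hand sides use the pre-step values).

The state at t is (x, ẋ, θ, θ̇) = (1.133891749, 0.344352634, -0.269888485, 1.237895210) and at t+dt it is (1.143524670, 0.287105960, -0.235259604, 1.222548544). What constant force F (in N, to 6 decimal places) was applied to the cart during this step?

ẍ = (ẋ'−ẋ)/dt = (0.287105960−0.344352634)/0.027974 = -2.046424
θ̈ = (θ̇'−θ̇)/dt = (1.222548544−1.237895210)/0.027974 = -0.548605
sinθ=-0.266624, cosθ=0.963801
F = (M+m)·ẍ + m·l·cosθ·θ̈ − m·l·sinθ·θ̇² = -4.757351 + -0.175093 − -0.135297 = -4.797147

F = -4.797147 N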